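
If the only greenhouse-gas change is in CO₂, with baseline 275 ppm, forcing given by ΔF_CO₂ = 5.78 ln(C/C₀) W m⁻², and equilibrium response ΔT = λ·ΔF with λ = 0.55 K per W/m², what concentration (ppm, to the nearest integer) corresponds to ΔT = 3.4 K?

Required forcing: ΔF = ΔT/λ = 3.4/0.55 = 6.1818 W/m².
Then ln(C/275) = ΔF/5.78 = 6.1818/5.78 = 1.06952.
So C = 275 × e^1.06952 = 275 × 2.91398 = 801.34 ppm.

C ≈ 801 ppm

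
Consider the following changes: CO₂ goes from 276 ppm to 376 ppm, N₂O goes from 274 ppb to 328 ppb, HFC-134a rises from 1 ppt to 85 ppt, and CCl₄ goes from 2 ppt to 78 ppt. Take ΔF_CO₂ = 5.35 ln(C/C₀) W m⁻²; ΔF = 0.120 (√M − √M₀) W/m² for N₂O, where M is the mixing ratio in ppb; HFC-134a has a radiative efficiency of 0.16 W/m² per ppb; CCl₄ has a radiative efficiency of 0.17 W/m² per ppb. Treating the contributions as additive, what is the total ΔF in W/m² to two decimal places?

ΔF = 1.87 W/m²

CO₂: 5.35 × ln(376/276) = 5.35 × ln(1.36232) = 5.35 × 0.30919 = 1.6542 W/m².
N₂O: 0.120 × (√328 − √274) = 0.120 × (18.1108 − 16.5529) = 0.120 × 1.5579 = 0.1869 W/m².
HFC-134a: Δ = 85 − 1 = 84 ppt = 0.084 ppb; ΔF = 0.16 × 0.084 = 0.0134 W/m².
CCl₄: Δ = 78 − 2 = 76 ppt = 0.076 ppb; ΔF = 0.17 × 0.076 = 0.0129 W/m².
Total ΔF = 1.6542 + 0.1869 + 0.0134 + 0.0129 = 1.8674 W/m².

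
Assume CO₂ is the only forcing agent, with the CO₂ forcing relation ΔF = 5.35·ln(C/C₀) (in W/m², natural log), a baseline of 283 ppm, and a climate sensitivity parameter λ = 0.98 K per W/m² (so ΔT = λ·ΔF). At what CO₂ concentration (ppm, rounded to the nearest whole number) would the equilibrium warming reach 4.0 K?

C ≈ 607 ppm

Required forcing: ΔF = ΔT/λ = 4.0/0.98 = 4.0816 W/m².
Then ln(C/283) = ΔF/5.35 = 4.0816/5.35 = 0.76292.
So C = 283 × e^0.76292 = 283 × 2.14453 = 606.90 ppm.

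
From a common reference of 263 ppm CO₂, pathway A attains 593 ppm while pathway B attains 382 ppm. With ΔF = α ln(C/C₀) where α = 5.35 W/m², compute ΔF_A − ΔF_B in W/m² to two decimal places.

ΔF_A − ΔF_B = 2.35 W/m²

ΔF_A = 5.35 ln(593/263) = 5.35 × 0.81304 = 4.3498 W/m².
ΔF_B = 5.35 ln(382/263) = 5.35 × 0.37327 = 1.9970 W/m².
Difference: 4.3498 − 1.9970 = 2.3528 W/m².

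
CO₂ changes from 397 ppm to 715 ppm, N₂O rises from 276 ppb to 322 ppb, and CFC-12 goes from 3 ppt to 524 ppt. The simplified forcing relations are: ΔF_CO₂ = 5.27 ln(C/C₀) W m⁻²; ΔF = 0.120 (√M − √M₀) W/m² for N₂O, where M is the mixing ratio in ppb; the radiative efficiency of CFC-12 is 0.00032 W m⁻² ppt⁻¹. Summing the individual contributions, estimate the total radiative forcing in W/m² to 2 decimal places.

CO₂: 5.27 × ln(715/397) = 5.27 × ln(1.80101) = 5.27 × 0.58835 = 3.1006 W/m².
N₂O: 0.120 × (√322 − √276) = 0.120 × (17.9444 − 16.6132) = 0.120 × 1.3312 = 0.1597 W/m².
CFC-12: ΔF = 0.00032 × (524 − 3) = 0.00032 × 521 = 0.1667 W/m².
Total ΔF = 3.1006 + 0.1597 + 0.1667 = 3.4270 W/m².

ΔF = 3.43 W/m²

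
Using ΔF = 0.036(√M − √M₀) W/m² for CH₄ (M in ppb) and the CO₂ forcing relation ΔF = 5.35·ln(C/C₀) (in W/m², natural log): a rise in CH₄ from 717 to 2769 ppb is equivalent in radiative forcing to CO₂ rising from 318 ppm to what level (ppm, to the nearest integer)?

CH₄ forcing: 0.036 × (√2769 − √717) = 0.036 × (52.6213 − 26.7769) = 0.036 × 25.8444 = 0.93040 W/m².
Set 5.35 ln(C/318) = 0.93040: ln(C/318) = 0.93040/5.35 = 0.17391, so C = 318 × e^0.17391 = 318 × 1.18995 = 378.40 ppm.

C ≈ 378 ppm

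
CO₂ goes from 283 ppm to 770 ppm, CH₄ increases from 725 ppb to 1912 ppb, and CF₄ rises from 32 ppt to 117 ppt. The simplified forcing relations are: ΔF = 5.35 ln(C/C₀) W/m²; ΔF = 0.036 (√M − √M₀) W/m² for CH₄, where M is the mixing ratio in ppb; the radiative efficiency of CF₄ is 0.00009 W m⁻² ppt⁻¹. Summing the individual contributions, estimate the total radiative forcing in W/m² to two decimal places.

CO₂: 5.35 × ln(770/283) = 5.35 × ln(2.72085) = 5.35 × 1.00094 = 5.3550 W/m².
CH₄: 0.036 × (√1912 − √725) = 0.036 × (43.7264 − 26.9258) = 0.036 × 16.8006 = 0.6048 W/m².
CF₄: ΔF = 0.00009 × (117 − 32) = 0.00009 × 85 = 0.0077 W/m².
Total ΔF = 5.3550 + 0.6048 + 0.0077 = 5.9675 W/m².

ΔF = 5.97 W/m²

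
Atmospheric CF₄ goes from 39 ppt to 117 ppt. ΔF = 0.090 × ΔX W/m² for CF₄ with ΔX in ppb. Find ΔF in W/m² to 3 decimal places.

ΔF = 0.007 W/m²

CF₄: Δ = 117 − 39 = 78 ppt = 0.078 ppb; ΔF = 0.090 × 0.078 = 0.0070 W/m².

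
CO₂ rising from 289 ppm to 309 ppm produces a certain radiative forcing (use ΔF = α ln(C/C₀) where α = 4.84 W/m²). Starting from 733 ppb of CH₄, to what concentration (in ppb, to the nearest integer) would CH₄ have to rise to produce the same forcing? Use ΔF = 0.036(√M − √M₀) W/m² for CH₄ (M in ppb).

CO₂ forcing: 4.84 × ln(309/289) = 4.84 × 0.066915 = 0.32387 W/m².
Set 0.036(√M − √733) = 0.32387: √M = 0.32387/0.036 + √733 = 8.9964 + 27.0740 = 36.0704.
M = (36.0704)² = 1301.07 ppb.

M ≈ 1301 ppb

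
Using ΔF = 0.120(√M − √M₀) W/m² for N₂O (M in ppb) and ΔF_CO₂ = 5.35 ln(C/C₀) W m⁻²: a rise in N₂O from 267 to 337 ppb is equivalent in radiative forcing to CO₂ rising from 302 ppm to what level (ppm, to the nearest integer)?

C ≈ 316 ppm

N₂O forcing: 0.120 × (√337 − √267) = 0.120 × (18.3576 − 16.3401) = 0.120 × 2.0175 = 0.24210 W/m².
Set 5.35 ln(C/302) = 0.24210: ln(C/302) = 0.24210/5.35 = 0.04525, so C = 302 × e^0.04525 = 302 × 1.04629 = 315.98 ppm.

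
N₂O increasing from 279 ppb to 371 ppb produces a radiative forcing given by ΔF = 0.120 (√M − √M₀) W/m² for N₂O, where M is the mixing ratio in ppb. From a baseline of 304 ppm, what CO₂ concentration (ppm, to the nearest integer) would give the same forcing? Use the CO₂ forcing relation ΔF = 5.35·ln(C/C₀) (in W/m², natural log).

N₂O forcing: 0.120 × (√371 − √279) = 0.120 × (19.2614 − 16.7033) = 0.120 × 2.5581 = 0.30697 W/m².
Set 5.35 ln(C/304) = 0.30697: ln(C/304) = 0.30697/5.35 = 0.05738, so C = 304 × e^0.05738 = 304 × 1.05906 = 321.95 ppm.

C ≈ 322 ppm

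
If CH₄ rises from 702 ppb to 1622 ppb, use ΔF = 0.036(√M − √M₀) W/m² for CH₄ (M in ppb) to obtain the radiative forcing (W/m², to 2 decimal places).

CH₄: 0.036 × (√1622 − √702) = 0.036 × (40.2741 − 26.4953) = 0.036 × 13.7788 = 0.4960 W/m².

ΔF = 0.50 W/m²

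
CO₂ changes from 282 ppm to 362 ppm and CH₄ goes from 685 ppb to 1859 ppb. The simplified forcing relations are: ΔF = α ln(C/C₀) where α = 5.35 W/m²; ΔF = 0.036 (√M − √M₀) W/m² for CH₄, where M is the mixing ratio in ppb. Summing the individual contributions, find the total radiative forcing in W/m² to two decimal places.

ΔF = 1.95 W/m²

CO₂: 5.35 × ln(362/282) = 5.35 × ln(1.28369) = 5.35 × 0.24974 = 1.3361 W/m².
CH₄: 0.036 × (√1859 − √685) = 0.036 × (43.1161 − 26.1725) = 0.036 × 16.9436 = 0.6100 W/m².
Total ΔF = 1.3361 + 0.6100 = 1.9461 W/m².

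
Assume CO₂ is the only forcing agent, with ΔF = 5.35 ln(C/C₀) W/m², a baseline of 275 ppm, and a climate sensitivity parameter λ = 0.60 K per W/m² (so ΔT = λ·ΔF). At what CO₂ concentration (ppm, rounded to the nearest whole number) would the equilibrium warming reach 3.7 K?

C ≈ 871 ppm

Required forcing: ΔF = ΔT/λ = 3.7/0.60 = 6.1667 W/m².
Then ln(C/275) = ΔF/5.35 = 6.1667/5.35 = 1.15265.
So C = 275 × e^1.15265 = 275 × 3.16657 = 870.81 ppm.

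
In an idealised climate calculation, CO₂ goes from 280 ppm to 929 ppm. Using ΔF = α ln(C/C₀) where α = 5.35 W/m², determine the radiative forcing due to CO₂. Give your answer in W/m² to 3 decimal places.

ΔF = 6.416 W/m²

CO₂ absorption bands are partially saturated, so forcing scales with the logarithm of the concentration ratio.
CO₂: 5.35 × ln(929/280) = 5.35 × ln(3.31786) = 5.35 × 1.19932 = 6.4164 W/m².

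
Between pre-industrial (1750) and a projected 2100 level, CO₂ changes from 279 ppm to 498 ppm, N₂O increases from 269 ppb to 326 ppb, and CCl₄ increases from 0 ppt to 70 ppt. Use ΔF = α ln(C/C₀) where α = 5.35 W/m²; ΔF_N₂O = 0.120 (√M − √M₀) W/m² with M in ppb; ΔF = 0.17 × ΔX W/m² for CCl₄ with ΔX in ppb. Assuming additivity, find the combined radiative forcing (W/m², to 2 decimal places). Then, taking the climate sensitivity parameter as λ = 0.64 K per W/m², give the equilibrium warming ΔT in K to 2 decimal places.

CO₂: 5.35 × ln(498/279) = 5.35 × ln(1.78495) = 5.35 × 0.57939 = 3.0997 W/m².
N₂O: 0.120 × (√326 − √269) = 0.120 × (18.0555 − 16.4012) = 0.120 × 1.6543 = 0.1985 W/m².
CCl₄: Δ = 70 − 0 = 70 ppt = 0.070 ppb; ΔF = 0.17 × 0.070 = 0.0119 W/m².
Total ΔF = 3.0997 + 0.1985 + 0.0119 = 3.3101 W/m².
ΔT = λ ΔF = 0.64 × 3.31 = 2.1184 K.

ΔF = 3.31 W/m²; ΔT = 2.12 K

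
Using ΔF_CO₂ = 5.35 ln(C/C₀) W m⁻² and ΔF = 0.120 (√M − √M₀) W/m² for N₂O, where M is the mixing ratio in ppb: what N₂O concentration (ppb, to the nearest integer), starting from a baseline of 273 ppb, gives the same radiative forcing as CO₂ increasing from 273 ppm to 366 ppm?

M ≈ 876 ppb

CO₂ forcing: 5.35 × ln(366/273) = 5.35 × 0.293162 = 1.56842 W/m².
Set 0.120(√M − √273) = 1.56842: √M = 1.56842/0.120 + √273 = 13.0702 + 16.5227 = 29.5929.
M = (29.5929)² = 875.74 ppb.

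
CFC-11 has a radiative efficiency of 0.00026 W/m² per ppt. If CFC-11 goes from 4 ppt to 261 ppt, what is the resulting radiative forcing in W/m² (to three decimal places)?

ΔF = 0.067 W/m²

CFC-11: ΔF = 0.00026 × (261 − 4) = 0.00026 × 257 = 0.0668 W/m².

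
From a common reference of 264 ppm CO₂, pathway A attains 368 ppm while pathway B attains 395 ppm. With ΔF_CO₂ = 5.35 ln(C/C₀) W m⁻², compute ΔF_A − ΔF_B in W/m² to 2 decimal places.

ΔF_A − ΔF_B = -0.38 W/m²

ΔF_A = 5.35 ln(368/264) = 5.35 × 0.33213 = 1.7769 W/m².
ΔF_B = 5.35 ln(395/264) = 5.35 × 0.40294 = 2.1557 W/m².
Difference: 1.7769 − 2.1557 = -0.3788 W/m².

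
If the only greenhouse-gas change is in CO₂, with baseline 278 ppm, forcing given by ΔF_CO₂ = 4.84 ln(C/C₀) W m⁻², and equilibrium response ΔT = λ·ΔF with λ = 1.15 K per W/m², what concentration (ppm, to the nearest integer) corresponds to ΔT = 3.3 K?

Required forcing: ΔF = ΔT/λ = 3.3/1.15 = 2.8696 W/m².
Then ln(C/278) = ΔF/4.84 = 2.8696/4.84 = 0.59289.
So C = 278 × e^0.59289 = 278 × 1.80921 = 502.96 ppm.

C ≈ 503 ppm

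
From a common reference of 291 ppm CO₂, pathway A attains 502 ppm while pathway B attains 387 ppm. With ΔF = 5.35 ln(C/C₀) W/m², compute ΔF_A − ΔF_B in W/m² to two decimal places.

ΔF_A = 5.35 ln(502/291) = 5.35 × 0.54528 = 2.9172 W/m².
ΔF_B = 5.35 ln(387/291) = 5.35 × 0.28510 = 1.5253 W/m².
Difference: 2.9172 − 1.5253 = 1.3919 W/m².

ΔF_A − ΔF_B = 1.39 W/m²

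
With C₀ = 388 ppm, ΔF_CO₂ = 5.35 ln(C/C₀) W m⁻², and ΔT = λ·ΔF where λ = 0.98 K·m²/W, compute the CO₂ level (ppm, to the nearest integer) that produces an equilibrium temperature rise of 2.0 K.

C ≈ 568 ppm

Required forcing: ΔF = ΔT/λ = 2.0/0.98 = 2.0408 W/m².
Then ln(C/388) = ΔF/5.35 = 2.0408/5.35 = 0.38146.
So C = 388 × e^0.38146 = 388 × 1.46442 = 568.19 ppm.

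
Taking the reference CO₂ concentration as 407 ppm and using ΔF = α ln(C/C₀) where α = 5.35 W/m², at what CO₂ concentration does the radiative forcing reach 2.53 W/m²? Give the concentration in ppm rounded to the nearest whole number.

C ≈ 653 ppm

Set 5.35 ln(C/407) = 2.53, so ln(C/407) = 2.53/5.35 = 0.47290.
Then C/407 = e^0.47290 = 1.60464, giving C = 407 × 1.60464 = 653.09 ppm.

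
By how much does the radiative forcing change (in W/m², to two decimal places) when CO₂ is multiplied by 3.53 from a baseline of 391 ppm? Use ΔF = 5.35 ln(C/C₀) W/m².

ΔF = 6.75 W/m²

Because the forcing depends only on the ratio C/C₀, the initial concentration does not enter.
ΔF = 5.35 × ln(3.53) = 5.35 × 1.26130 = 6.7480 W/m².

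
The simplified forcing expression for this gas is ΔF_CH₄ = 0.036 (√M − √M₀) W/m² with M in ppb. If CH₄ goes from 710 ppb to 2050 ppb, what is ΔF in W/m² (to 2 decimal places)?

ΔF = 0.67 W/m²

CH₄: 0.036 × (√2050 − √710) = 0.036 × (45.2769 − 26.6458) = 0.036 × 18.6311 = 0.6707 W/m².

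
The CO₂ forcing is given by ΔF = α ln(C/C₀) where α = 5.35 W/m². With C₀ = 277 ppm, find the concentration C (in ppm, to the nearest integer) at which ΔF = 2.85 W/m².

Set 5.35 ln(C/277) = 2.85, so ln(C/277) = 2.85/5.35 = 0.53271.
Then C/277 = e^0.53271 = 1.70354, giving C = 277 × 1.70354 = 471.88 ppm.

C ≈ 472 ppm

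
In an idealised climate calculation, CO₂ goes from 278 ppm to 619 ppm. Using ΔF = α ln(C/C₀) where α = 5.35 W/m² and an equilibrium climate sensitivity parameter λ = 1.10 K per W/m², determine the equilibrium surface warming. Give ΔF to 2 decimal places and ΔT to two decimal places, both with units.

ΔF = 4.28 W/m²; ΔT = 4.71 K

CO₂: 5.35 × ln(619/278) = 5.35 × ln(2.22662) = 5.35 × 0.80048 = 4.2826 W/m².
ΔT = λ ΔF = 1.10 × 4.28 = 4.7080 K.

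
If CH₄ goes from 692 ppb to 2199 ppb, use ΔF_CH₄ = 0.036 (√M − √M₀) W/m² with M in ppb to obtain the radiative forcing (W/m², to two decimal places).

ΔF = 0.74 W/m²

CH₄: 0.036 × (√2199 − √692) = 0.036 × (46.8935 − 26.3059) = 0.036 × 20.5876 = 0.7412 W/m².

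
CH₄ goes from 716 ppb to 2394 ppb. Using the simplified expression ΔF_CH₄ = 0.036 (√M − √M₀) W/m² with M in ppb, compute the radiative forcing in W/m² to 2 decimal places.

ΔF = 0.80 W/m²

CH₄: 0.036 × (√2394 − √716) = 0.036 × (48.9285 − 26.7582) = 0.036 × 22.1703 = 0.7981 W/m².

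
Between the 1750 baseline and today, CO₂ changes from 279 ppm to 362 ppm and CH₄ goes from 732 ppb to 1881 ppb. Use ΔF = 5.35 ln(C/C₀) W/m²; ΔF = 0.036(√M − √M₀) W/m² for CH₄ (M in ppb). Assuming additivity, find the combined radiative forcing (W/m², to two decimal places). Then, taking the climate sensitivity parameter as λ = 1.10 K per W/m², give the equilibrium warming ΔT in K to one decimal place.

ΔF = 1.98 W/m²; ΔT = 2.2 K

CO₂: 5.35 × ln(362/279) = 5.35 × ln(1.29749) = 5.35 × 0.26043 = 1.3933 W/m².
CH₄: 0.036 × (√1881 − √732) = 0.036 × (43.3705 − 27.0555) = 0.036 × 16.3150 = 0.5873 W/m².
Total ΔF = 1.3933 + 0.5873 = 1.9806 W/m².
ΔT = λ ΔF = 1.10 × 1.98 = 2.1780 K.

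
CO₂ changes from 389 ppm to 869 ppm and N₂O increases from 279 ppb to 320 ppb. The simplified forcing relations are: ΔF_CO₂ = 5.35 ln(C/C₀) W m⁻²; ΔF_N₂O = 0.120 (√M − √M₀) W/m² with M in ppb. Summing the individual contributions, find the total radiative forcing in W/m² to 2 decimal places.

CO₂: 5.35 × ln(869/389) = 5.35 × ln(2.23393) = 5.35 × 0.80376 = 4.3001 W/m².
N₂O: 0.120 × (√320 − √279) = 0.120 × (17.8885 − 16.7033) = 0.120 × 1.1852 = 0.1422 W/m².
Total ΔF = 4.3001 + 0.1422 = 4.4423 W/m².

ΔF = 4.44 W/m²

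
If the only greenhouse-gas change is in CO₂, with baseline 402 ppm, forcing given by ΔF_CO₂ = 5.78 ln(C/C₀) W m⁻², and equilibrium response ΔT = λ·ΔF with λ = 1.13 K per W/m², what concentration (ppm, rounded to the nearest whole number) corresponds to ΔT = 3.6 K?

Required forcing: ΔF = ΔT/λ = 3.6/1.13 = 3.1858 W/m².
Then ln(C/402) = ΔF/5.78 = 3.1858/5.78 = 0.55118.
So C = 402 × e^0.55118 = 402 × 1.73530 = 697.59 ppm.

C ≈ 698 ppm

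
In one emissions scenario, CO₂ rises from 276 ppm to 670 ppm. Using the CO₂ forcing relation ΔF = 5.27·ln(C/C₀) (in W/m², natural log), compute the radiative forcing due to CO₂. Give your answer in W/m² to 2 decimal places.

CO₂ absorption bands are partially saturated, so forcing scales with the logarithm of the concentration ratio.
CO₂: 5.27 × ln(670/276) = 5.27 × ln(2.42754) = 5.27 × 0.88688 = 4.6739 W/m².

ΔF = 4.67 W/m²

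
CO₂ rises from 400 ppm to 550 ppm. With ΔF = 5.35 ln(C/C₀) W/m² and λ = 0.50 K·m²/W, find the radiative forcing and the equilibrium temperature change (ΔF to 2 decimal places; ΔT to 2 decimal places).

CO₂: 5.35 × ln(550/400) = 5.35 × ln(1.37500) = 5.35 × 0.31845 = 1.7037 W/m².
ΔT = λ ΔF = 0.50 × 1.70 = 0.8500 K.

ΔF = 1.70 W/m²; ΔT = 0.85 K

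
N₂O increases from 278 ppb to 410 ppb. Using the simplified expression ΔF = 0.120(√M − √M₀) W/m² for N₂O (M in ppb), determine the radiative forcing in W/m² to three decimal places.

N₂O: 0.120 × (√410 − √278) = 0.120 × (20.2485 − 16.6733) = 0.120 × 3.5752 = 0.4290 W/m².

ΔF = 0.429 W/m²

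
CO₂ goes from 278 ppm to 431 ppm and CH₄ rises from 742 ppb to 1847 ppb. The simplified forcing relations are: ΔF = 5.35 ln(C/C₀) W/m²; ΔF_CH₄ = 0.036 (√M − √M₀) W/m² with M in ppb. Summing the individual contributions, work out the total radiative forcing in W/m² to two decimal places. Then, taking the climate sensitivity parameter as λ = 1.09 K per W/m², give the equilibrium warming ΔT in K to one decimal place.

ΔF = 2.91 W/m²; ΔT = 3.2 K

CO₂: 5.35 × ln(431/278) = 5.35 × ln(1.55036) = 5.35 × 0.43849 = 2.3459 W/m².
CH₄: 0.036 × (√1847 − √742) = 0.036 × (42.9767 − 27.2397) = 0.036 × 15.7370 = 0.5665 W/m².
Total ΔF = 2.3459 + 0.5665 = 2.9124 W/m².
ΔT = λ ΔF = 1.09 × 2.91 = 3.1719 K.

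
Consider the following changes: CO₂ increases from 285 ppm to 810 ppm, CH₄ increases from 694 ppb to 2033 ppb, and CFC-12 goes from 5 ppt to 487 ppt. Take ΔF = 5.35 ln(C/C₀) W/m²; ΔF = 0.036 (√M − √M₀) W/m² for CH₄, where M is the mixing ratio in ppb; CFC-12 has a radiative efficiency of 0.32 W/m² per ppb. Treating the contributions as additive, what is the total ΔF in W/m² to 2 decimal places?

ΔF = 6.42 W/m²

CO₂: 5.35 × ln(810/285) = 5.35 × ln(2.84211) = 5.35 × 1.04455 = 5.5883 W/m².
CH₄: 0.036 × (√2033 − √694) = 0.036 × (45.0888 − 26.3439) = 0.036 × 18.7449 = 0.6748 W/m².
CFC-12: Δ = 487 − 5 = 482 ppt = 0.482 ppb; ΔF = 0.32 × 0.482 = 0.1542 W/m².
Total ΔF = 5.5883 + 0.6748 + 0.1542 = 6.4173 W/m².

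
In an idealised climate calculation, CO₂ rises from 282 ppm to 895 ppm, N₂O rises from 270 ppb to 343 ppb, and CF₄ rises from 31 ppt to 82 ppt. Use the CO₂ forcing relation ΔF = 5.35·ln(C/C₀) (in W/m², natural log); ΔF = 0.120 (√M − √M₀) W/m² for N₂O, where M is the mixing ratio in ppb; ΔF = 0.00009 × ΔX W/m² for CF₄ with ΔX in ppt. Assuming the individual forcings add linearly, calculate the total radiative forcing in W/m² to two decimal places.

CO₂: 5.35 × ln(895/282) = 5.35 × ln(3.17376) = 5.35 × 1.15492 = 6.1788 W/m².
N₂O: 0.120 × (√343 − √270) = 0.120 × (18.5203 − 16.4317) = 0.120 × 2.0886 = 0.2506 W/m².
CF₄: ΔF = 0.00009 × (82 − 31) = 0.00009 × 51 = 0.0046 W/m².
Total ΔF = 6.1788 + 0.2506 + 0.0046 = 6.4340 W/m².

ΔF = 6.43 W/m²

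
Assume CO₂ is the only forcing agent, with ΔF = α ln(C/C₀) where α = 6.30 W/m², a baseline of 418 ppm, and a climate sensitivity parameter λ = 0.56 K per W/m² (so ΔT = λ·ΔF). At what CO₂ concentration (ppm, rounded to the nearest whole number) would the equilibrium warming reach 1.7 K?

Required forcing: ΔF = ΔT/λ = 1.7/0.56 = 3.0357 W/m².
Then ln(C/418) = ΔF/6.30 = 3.0357/6.30 = 0.48186.
So C = 418 × e^0.48186 = 418 × 1.61908 = 676.78 ppm.

C ≈ 677 ppm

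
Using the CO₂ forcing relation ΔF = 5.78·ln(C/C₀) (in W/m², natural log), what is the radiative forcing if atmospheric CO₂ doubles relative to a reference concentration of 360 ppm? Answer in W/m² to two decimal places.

ΔF = 5.78 × ln(2) = 5.78 × 0.69315 = 4.0064 W/m².

ΔF = 4.01 W/m²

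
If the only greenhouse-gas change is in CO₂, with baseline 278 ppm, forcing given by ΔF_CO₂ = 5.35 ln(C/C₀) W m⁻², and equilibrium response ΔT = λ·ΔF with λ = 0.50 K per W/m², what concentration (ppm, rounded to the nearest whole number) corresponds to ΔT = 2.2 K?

Required forcing: ΔF = ΔT/λ = 2.2/0.50 = 4.4000 W/m².
Then ln(C/278) = ΔF/5.35 = 4.4000/5.35 = 0.82243.
So C = 278 × e^0.82243 = 278 × 2.27602 = 632.73 ppm.

C ≈ 633 ppm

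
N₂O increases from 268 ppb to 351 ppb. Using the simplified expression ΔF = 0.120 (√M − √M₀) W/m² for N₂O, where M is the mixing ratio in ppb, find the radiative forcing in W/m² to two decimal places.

ΔF = 0.28 W/m²

N₂O: 0.120 × (√351 − √268) = 0.120 × (18.7350 − 16.3707) = 0.120 × 2.3643 = 0.2837 W/m².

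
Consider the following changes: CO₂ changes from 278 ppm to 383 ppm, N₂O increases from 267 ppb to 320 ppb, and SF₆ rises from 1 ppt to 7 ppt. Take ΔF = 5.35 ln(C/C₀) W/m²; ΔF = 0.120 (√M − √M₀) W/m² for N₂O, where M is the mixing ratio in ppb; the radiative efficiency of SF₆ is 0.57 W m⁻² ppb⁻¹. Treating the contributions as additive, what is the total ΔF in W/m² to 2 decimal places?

ΔF = 1.90 W/m²

CO₂: 5.35 × ln(383/278) = 5.35 × ln(1.37770) = 5.35 × 0.32042 = 1.7142 W/m².
N₂O: 0.120 × (√320 − √267) = 0.120 × (17.8885 − 16.3401) = 0.120 × 1.5484 = 0.1858 W/m².
SF₆: Δ = 7 − 1 = 6 ppt = 0.006 ppb; ΔF = 0.57 × 0.006 = 0.0034 W/m².
Total ΔF = 1.7142 + 0.1858 + 0.0034 = 1.9034 W/m².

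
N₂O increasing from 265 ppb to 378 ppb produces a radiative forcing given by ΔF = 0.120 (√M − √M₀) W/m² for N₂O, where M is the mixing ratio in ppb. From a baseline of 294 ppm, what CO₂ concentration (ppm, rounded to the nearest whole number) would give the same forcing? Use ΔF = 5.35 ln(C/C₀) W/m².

C ≈ 316 ppm

N₂O forcing: 0.120 × (√378 − √265) = 0.120 × (19.4422 − 16.2788) = 0.120 × 3.1634 = 0.37961 W/m².
Set 5.35 ln(C/294) = 0.37961: ln(C/294) = 0.37961/5.35 = 0.07096, so C = 294 × e^0.07096 = 294 × 1.07354 = 315.62 ppm.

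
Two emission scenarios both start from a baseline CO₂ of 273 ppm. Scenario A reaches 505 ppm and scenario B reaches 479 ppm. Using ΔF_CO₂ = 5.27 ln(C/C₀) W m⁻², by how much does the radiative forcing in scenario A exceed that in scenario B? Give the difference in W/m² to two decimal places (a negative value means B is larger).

ΔF_A − ΔF_B = 0.28 W/m²

ΔF_A = 5.27 ln(505/273) = 5.27 × 0.61509 = 3.2415 W/m².
ΔF_B = 5.27 ln(479/273) = 5.27 × 0.56223 = 2.9630 W/m².
Difference: 3.2415 − 2.9630 = 0.2785 W/m².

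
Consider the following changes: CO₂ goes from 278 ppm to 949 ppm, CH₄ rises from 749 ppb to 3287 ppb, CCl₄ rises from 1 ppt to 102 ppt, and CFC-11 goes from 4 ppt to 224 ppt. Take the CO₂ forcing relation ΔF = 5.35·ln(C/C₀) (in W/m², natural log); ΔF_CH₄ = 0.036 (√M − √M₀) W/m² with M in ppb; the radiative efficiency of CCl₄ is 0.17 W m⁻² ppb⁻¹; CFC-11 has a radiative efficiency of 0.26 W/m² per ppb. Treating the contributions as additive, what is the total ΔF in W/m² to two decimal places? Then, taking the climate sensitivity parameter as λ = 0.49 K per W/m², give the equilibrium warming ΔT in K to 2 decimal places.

ΔF = 7.72 W/m²; ΔT = 3.78 K

CO₂: 5.35 × ln(949/278) = 5.35 × ln(3.41367) = 5.35 × 1.22779 = 6.5687 W/m².
CH₄: 0.036 × (√3287 − √749) = 0.036 × (57.3324 − 27.3679) = 0.036 × 29.9645 = 1.0787 W/m².
CCl₄: Δ = 102 − 1 = 101 ppt = 0.101 ppb; ΔF = 0.17 × 0.101 = 0.0172 W/m².
CFC-11: Δ = 224 − 4 = 220 ppt = 0.220 ppb; ΔF = 0.26 × 0.220 = 0.0572 W/m².
Total ΔF = 6.5687 + 1.0787 + 0.0172 + 0.0572 = 7.7218 W/m².
ΔT = λ ΔF = 0.49 × 7.72 = 3.7828 K.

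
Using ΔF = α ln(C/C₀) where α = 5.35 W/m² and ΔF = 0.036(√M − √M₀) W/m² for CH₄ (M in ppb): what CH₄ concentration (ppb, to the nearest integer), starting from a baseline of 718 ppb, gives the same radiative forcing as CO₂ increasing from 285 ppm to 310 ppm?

CO₂ forcing: 5.35 × ln(310/285) = 5.35 × 0.084083 = 0.44984 W/m².
Set 0.036(√M − √718) = 0.44984: √M = 0.44984/0.036 + √718 = 12.4956 + 26.7955 = 39.2911.
M = (39.2911)² = 1543.79 ppb.

M ≈ 1544 ppb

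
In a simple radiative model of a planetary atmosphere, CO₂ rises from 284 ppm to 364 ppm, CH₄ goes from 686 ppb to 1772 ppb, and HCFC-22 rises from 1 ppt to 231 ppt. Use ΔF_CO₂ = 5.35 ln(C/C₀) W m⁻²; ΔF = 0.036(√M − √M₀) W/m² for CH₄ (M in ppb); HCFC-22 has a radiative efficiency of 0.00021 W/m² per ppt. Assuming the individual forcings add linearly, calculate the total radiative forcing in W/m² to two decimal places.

CO₂: 5.35 × ln(364/284) = 5.35 × ln(1.28169) = 5.35 × 0.24818 = 1.3278 W/m².
CH₄: 0.036 × (√1772 − √686) = 0.036 × (42.0951 − 26.1916) = 0.036 × 15.9035 = 0.5725 W/m².
HCFC-22: ΔF = 0.00021 × (231 − 1) = 0.00021 × 230 = 0.0483 W/m².
Total ΔF = 1.3278 + 0.5725 + 0.0483 = 1.9486 W/m².

ΔF = 1.95 W/m²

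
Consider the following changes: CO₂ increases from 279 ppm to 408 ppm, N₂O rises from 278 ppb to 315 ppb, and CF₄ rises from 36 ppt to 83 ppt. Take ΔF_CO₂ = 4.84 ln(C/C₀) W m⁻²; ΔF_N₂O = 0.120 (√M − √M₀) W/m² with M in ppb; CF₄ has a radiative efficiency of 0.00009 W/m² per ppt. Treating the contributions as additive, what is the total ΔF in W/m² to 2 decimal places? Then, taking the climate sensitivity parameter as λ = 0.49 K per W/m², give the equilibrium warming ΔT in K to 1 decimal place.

CO₂: 4.84 × ln(408/279) = 4.84 × ln(1.46237) = 4.84 × 0.38006 = 1.8395 W/m².
N₂O: 0.120 × (√315 − √278) = 0.120 × (17.7482 − 16.6733) = 0.120 × 1.0749 = 0.1290 W/m².
CF₄: ΔF = 0.00009 × (83 − 36) = 0.00009 × 47 = 0.0042 W/m².
Total ΔF = 1.8395 + 0.1290 + 0.0042 = 1.9727 W/m².
ΔT = λ ΔF = 0.49 × 1.97 = 0.9653 K.

ΔF = 1.97 W/m²; ΔT = 1.0 K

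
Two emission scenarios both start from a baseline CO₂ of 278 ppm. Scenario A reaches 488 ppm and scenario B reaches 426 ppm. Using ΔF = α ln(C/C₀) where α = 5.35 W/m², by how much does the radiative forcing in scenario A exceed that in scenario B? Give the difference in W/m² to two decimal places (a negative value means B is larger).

ΔF_A = 5.35 ln(488/278) = 5.35 × 0.56269 = 3.0104 W/m².
ΔF_B = 5.35 ln(426/278) = 5.35 × 0.42682 = 2.2835 W/m².
Difference: 3.0104 − 2.2835 = 0.7269 W/m².

ΔF_A − ΔF_B = 0.73 W/m²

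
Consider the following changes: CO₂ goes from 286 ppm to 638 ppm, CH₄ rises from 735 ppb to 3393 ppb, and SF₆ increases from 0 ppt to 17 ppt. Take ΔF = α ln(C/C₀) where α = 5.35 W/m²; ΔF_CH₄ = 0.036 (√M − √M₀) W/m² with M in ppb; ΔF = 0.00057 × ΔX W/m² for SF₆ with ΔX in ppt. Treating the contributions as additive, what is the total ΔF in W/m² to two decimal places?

ΔF = 5.42 W/m²

CO₂: 5.35 × ln(638/286) = 5.35 × ln(2.23077) = 5.35 × 0.80235 = 4.2926 W/m².
CH₄: 0.036 × (√3393 − √735) = 0.036 × (58.2495 − 27.1109) = 0.036 × 31.1386 = 1.1210 W/m².
SF₆: ΔF = 0.00057 × (17 − 0) = 0.00057 × 17 = 0.0097 W/m².
Total ΔF = 4.2926 + 1.1210 + 0.0097 = 5.4233 W/m².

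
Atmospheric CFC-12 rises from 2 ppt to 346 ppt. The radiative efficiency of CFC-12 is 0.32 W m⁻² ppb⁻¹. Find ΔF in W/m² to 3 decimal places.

ΔF = 0.110 W/m²

CFC-12: Δ = 346 − 2 = 344 ppt = 0.344 ppb; ΔF = 0.32 × 0.344 = 0.1101 W/m².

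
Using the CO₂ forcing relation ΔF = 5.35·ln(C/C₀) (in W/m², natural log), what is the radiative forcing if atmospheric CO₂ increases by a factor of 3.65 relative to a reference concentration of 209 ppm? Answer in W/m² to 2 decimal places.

ΔF = 6.93 W/m²

Because the forcing depends only on the ratio C/C₀, the initial concentration does not enter.
ΔF = 5.35 × ln(3.65) = 5.35 × 1.29473 = 6.9268 W/m².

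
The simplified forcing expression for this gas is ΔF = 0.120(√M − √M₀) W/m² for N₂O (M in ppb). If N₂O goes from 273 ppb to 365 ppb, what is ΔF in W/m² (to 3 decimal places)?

N₂O: 0.120 × (√365 − √273) = 0.120 × (19.1050 − 16.5227) = 0.120 × 2.5823 = 0.3099 W/m².

ΔF = 0.310 W/m²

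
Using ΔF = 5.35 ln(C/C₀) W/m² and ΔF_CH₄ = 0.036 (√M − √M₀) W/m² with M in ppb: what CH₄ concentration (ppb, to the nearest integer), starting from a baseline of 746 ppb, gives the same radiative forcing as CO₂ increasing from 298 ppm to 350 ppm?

M ≈ 2623 ppb

CO₂ forcing: 5.35 × ln(350/298) = 5.35 × 0.160840 = 0.86049 W/m².
Set 0.036(√M − √746) = 0.86049: √M = 0.86049/0.036 + √746 = 23.9025 + 27.3130 = 51.2155.
M = (51.2155)² = 2623.03 ppb.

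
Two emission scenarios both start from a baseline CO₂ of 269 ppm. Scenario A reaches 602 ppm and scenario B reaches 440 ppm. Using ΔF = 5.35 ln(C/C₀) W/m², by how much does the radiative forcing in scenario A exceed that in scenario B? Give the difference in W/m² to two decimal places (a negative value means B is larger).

ΔF_A = 5.35 ln(602/269) = 5.35 × 0.80555 = 4.3097 W/m².
ΔF_B = 5.35 ln(440/269) = 5.35 × 0.49206 = 2.6325 W/m².
Difference: 4.3097 − 2.6325 = 1.6772 W/m².

ΔF_A − ΔF_B = 1.68 W/m²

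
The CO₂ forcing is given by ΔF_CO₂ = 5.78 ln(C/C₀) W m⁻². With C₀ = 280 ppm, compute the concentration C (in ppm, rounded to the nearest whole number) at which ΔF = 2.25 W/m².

C ≈ 413 ppm

Set 5.78 ln(C/280) = 2.25, so ln(C/280) = 2.25/5.78 = 0.38927.
Then C/280 = e^0.38927 = 1.47590, giving C = 280 × 1.47590 = 413.25 ppm.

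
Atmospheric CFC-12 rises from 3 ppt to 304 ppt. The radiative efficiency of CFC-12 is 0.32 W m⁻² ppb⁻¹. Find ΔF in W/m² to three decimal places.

CFC-12: Δ = 304 − 3 = 301 ppt = 0.301 ppb; ΔF = 0.32 × 0.301 = 0.0963 W/m².

ΔF = 0.096 W/m²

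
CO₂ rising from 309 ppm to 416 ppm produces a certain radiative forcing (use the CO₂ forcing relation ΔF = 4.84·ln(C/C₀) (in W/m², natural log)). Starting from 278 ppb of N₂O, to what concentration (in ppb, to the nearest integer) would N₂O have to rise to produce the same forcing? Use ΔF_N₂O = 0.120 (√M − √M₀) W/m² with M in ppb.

CO₂ forcing: 4.84 × ln(416/309) = 4.84 × 0.297344 = 1.43914 W/m².
Set 0.120(√M − √278) = 1.43914: √M = 1.43914/0.120 + √278 = 11.9928 + 16.6733 = 28.6661.
M = (28.6661)² = 821.75 ppb.

M ≈ 822 ppb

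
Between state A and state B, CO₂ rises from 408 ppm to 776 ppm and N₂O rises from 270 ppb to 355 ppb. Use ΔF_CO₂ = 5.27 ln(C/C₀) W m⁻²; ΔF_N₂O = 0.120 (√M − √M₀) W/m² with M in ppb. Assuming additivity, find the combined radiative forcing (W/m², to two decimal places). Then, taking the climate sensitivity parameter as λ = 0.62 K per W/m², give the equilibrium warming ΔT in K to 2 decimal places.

ΔF = 3.68 W/m²; ΔT = 2.28 K

CO₂: 5.27 × ln(776/408) = 5.27 × ln(1.90196) = 5.27 × 0.64288 = 3.3880 W/m².
N₂O: 0.120 × (√355 − √270) = 0.120 × (18.8414 − 16.4317) = 0.120 × 2.4097 = 0.2892 W/m².
Total ΔF = 3.3880 + 0.2892 = 3.6772 W/m².
ΔT = λ ΔF = 0.62 × 3.68 = 2.2816 K.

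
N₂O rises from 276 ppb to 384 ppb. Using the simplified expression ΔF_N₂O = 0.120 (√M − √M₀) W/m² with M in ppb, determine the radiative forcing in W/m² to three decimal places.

N₂O: 0.120 × (√384 − √276) = 0.120 × (19.5959 − 16.6132) = 0.120 × 2.9827 = 0.3579 W/m².

ΔF = 0.358 W/m²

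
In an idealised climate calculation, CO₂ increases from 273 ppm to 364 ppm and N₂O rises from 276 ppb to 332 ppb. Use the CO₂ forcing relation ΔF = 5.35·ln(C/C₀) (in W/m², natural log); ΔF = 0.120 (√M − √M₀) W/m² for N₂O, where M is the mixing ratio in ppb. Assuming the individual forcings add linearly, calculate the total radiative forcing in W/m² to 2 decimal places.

ΔF = 1.73 W/m²

CO₂: 5.35 × ln(364/273) = 5.35 × ln(1.33333) = 5.35 × 0.28768 = 1.5391 W/m².
N₂O: 0.120 × (√332 − √276) = 0.120 × (18.2209 − 16.6132) = 0.120 × 1.6077 = 0.1929 W/m².
Total ΔF = 1.5391 + 0.1929 = 1.7320 W/m².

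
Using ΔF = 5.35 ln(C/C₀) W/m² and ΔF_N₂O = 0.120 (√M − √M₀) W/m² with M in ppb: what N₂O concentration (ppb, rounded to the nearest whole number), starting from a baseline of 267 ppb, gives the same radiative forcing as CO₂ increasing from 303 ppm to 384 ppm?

M ≈ 724 ppb

CO₂ forcing: 5.35 × ln(384/303) = 5.35 × 0.236910 = 1.26747 W/m².
Set 0.120(√M − √267) = 1.26747: √M = 1.26747/0.120 + √267 = 10.5623 + 16.3401 = 26.9024.
M = (26.9024)² = 723.74 ppb.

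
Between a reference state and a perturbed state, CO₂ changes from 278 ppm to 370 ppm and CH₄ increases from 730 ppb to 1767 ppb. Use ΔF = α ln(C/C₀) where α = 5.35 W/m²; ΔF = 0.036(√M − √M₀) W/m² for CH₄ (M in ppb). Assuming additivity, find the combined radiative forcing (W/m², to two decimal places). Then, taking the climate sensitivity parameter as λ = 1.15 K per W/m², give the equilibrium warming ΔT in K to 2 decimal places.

CO₂: 5.35 × ln(370/278) = 5.35 × ln(1.33094) = 5.35 × 0.28589 = 1.5295 W/m².
CH₄: 0.036 × (√1767 − √730) = 0.036 × (42.0357 − 27.0185) = 0.036 × 15.0172 = 0.5406 W/m².
Total ΔF = 1.5295 + 0.5406 = 2.0701 W/m².
ΔT = λ ΔF = 1.15 × 2.07 = 2.3805 K.

ΔF = 2.07 W/m²; ΔT = 2.38 K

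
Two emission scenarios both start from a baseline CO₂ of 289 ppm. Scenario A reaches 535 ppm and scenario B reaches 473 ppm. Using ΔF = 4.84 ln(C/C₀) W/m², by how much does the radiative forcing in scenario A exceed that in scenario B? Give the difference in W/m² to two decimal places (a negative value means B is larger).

ΔF_A = 4.84 ln(535/289) = 4.84 × 0.61584 = 2.9807 W/m².
ΔF_B = 4.84 ln(473/289) = 4.84 × 0.49267 = 2.3845 W/m².
Difference: 2.9807 − 2.3845 = 0.5962 W/m².

ΔF_A − ΔF_B = 0.60 W/m²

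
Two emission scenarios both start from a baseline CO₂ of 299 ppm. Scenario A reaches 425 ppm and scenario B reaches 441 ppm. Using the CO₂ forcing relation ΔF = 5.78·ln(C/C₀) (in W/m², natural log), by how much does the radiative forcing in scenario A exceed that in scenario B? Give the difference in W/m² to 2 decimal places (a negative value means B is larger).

ΔF_A = 5.78 ln(425/299) = 5.78 × 0.35165 = 2.0325 W/m².
ΔF_B = 5.78 ln(441/299) = 5.78 × 0.38860 = 2.2461 W/m².
Difference: 2.0325 − 2.2461 = -0.2136 W/m².

ΔF_A − ΔF_B = -0.21 W/m²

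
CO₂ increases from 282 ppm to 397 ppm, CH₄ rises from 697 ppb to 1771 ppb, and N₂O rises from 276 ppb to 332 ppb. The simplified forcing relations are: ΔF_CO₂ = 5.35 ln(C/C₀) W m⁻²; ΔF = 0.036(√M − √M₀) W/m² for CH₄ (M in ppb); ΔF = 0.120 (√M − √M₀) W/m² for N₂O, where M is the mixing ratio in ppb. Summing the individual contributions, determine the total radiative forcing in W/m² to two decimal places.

ΔF = 2.59 W/m²

CO₂: 5.35 × ln(397/282) = 5.35 × ln(1.40780) = 5.35 × 0.34203 = 1.8299 W/m².
CH₄: 0.036 × (√1771 − √697) = 0.036 × (42.0833 − 26.4008) = 0.036 × 15.6825 = 0.5646 W/m².
N₂O: 0.120 × (√332 − √276) = 0.120 × (18.2209 − 16.6132) = 0.120 × 1.6077 = 0.1929 W/m².
Total ΔF = 1.8299 + 0.5646 + 0.1929 = 2.5874 W/m².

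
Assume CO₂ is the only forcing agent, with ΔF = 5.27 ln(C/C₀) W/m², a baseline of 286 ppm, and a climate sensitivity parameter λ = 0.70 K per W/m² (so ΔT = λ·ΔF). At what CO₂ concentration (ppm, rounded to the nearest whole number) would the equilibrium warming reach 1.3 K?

C ≈ 407 ppm

Required forcing: ΔF = ΔT/λ = 1.3/0.70 = 1.8571 W/m².
Then ln(C/286) = ΔF/5.27 = 1.8571/5.27 = 0.35239.
So C = 286 × e^0.35239 = 286 × 1.42246 = 406.82 ppm.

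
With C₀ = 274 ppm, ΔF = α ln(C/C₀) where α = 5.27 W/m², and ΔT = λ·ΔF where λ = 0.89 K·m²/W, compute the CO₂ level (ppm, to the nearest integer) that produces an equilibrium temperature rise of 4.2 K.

C ≈ 671 ppm

Required forcing: ΔF = ΔT/λ = 4.2/0.89 = 4.7191 W/m².
Then ln(C/274) = ΔF/5.27 = 4.7191/5.27 = 0.89546.
So C = 274 × e^0.89546 = 274 × 2.44846 = 670.88 ppm.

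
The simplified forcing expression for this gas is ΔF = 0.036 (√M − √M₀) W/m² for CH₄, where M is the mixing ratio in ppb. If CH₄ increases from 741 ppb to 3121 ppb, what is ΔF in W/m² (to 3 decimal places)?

ΔF = 1.031 W/m²

CH₄: 0.036 × (√3121 − √741) = 0.036 × (55.8659 − 27.2213) = 0.036 × 28.6446 = 1.0312 W/m².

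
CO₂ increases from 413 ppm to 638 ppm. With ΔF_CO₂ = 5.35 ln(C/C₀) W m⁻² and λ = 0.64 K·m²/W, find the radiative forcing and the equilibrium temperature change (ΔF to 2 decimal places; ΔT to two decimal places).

ΔF = 2.33 W/m²; ΔT = 1.49 K

CO₂: 5.35 × ln(638/413) = 5.35 × ln(1.54479) = 5.35 × 0.43489 = 2.3267 W/m².
ΔT = λ ΔF = 0.64 × 2.33 = 1.4912 K.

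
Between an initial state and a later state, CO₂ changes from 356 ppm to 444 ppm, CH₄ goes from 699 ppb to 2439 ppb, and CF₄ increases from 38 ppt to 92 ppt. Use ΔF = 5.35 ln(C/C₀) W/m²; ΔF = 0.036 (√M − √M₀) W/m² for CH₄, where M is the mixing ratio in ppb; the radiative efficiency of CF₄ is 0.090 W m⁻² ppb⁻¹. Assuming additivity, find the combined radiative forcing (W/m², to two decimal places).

CO₂: 5.35 × ln(444/356) = 5.35 × ln(1.24719) = 5.35 × 0.22089 = 1.1818 W/m².
CH₄: 0.036 × (√2439 − √699) = 0.036 × (49.3862 − 26.4386) = 0.036 × 22.9476 = 0.8261 W/m².
CF₄: Δ = 92 − 38 = 54 ppt = 0.054 ppb; ΔF = 0.090 × 0.054 = 0.0049 W/m².
Total ΔF = 1.1818 + 0.8261 + 0.0049 = 2.0128 W/m².

ΔF = 2.01 W/m²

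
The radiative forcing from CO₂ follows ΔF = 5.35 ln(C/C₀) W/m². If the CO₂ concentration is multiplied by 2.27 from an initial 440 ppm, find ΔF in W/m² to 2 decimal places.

ΔF = 5.35 × ln(2.27) = 5.35 × 0.81978 = 4.3858 W/m².

ΔF = 4.39 W/m²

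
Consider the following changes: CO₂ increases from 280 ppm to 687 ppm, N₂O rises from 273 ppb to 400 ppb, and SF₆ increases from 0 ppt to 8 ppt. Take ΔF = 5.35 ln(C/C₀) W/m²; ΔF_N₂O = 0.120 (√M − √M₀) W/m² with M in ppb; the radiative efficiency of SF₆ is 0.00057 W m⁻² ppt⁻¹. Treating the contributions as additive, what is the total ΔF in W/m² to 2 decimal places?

CO₂: 5.35 × ln(687/280) = 5.35 × ln(2.45357) = 5.35 × 0.89754 = 4.8018 W/m².
N₂O: 0.120 × (√400 − √273) = 0.120 × (20.0000 − 16.5227) = 0.120 × 3.4773 = 0.4173 W/m².
SF₆: ΔF = 0.00057 × (8 − 0) = 0.00057 × 8 = 0.0046 W/m².
Total ΔF = 4.8018 + 0.4173 + 0.0046 = 5.2237 W/m².

ΔF = 5.22 W/m²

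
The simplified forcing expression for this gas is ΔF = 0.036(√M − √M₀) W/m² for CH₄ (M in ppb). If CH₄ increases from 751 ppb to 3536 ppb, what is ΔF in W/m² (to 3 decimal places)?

ΔF = 1.154 W/m²

CH₄: 0.036 × (√3536 − √751) = 0.036 × (59.4643 − 27.4044) = 0.036 × 32.0599 = 1.1542 W/m².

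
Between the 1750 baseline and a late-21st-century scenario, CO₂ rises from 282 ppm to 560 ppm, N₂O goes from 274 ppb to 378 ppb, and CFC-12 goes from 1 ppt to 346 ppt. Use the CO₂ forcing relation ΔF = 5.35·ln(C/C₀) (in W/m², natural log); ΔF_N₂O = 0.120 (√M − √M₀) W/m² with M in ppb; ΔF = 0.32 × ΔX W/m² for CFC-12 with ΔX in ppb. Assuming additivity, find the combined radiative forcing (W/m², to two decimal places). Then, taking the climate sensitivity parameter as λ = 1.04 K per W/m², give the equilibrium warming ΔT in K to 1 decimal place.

CO₂: 5.35 × ln(560/282) = 5.35 × ln(1.98582) = 5.35 × 0.68603 = 3.6703 W/m².
N₂O: 0.120 × (√378 − √274) = 0.120 × (19.4422 − 16.5529) = 0.120 × 2.8893 = 0.3467 W/m².
CFC-12: Δ = 346 − 1 = 345 ppt = 0.345 ppb; ΔF = 0.32 × 0.345 = 0.1104 W/m².
Total ΔF = 3.6703 + 0.3467 + 0.1104 = 4.1274 W/m².
ΔT = λ ΔF = 1.04 × 4.13 = 4.2952 K.

ΔF = 4.13 W/m²; ΔT = 4.3 K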